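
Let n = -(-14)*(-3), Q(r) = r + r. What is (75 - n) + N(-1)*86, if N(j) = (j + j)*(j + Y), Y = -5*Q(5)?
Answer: 8889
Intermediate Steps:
Q(r) = 2*r
Y = -50 (Y = -10*5 = -5*10 = -50)
n = -42 (n = -1*42 = -42)
N(j) = 2*j*(-50 + j) (N(j) = (j + j)*(j - 50) = (2*j)*(-50 + j) = 2*j*(-50 + j))
(75 - n) + N(-1)*86 = (75 - 1*(-42)) + (2*(-1)*(-50 - 1))*86 = (75 + 42) + (2*(-1)*(-51))*86 = 117 + 102*86 = 117 + 8772 = 8889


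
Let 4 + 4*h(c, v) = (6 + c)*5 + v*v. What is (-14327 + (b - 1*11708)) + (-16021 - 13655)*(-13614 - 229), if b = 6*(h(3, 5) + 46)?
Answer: 410779208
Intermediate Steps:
h(c, v) = 13/2 + v²/4 + 5*c/4 (h(c, v) = -1 + ((6 + c)*5 + v*v)/4 = -1 + ((30 + 5*c) + v²)/4 = -1 + (30 + v² + 5*c)/4 = -1 + (15/2 + v²/4 + 5*c/4) = 13/2 + v²/4 + 5*c/4)
b = 375 (b = 6*((13/2 + (¼)*5² + (5/4)*3) + 46) = 6*((13/2 + (¼)*25 + 15/4) + 46) = 6*((13/2 + 25/4 + 15/4) + 46) = 6*(33/2 + 46) = 6*(125/2) = 375)
(-14327 + (b - 1*11708)) + (-16021 - 13655)*(-13614 - 229) = (-14327 + (375 - 1*11708)) + (-16021 - 13655)*(-13614 - 229) = (-14327 + (375 - 11708)) - 29676*(-13843) = (-14327 - 11333) + 410804868 = -25660 + 410804868 = 410779208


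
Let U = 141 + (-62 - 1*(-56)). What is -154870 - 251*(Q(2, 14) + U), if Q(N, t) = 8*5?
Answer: -198795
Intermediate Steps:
Q(N, t) = 40
U = 135 (U = 141 + (-62 + 56) = 141 - 6 = 135)
-154870 - 251*(Q(2, 14) + U) = -154870 - 251*(40 + 135) = -154870 - 251*175 = -154870 - 43925 = -198795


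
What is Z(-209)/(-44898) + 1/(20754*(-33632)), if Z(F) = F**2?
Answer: -5081545624411/5223122985024 ≈ -0.97289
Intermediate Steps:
Z(-209)/(-44898) + 1/(20754*(-33632)) = (-209)**2/(-44898) + 1/(20754*(-33632)) = 43681*(-1/44898) + (1/20754)*(-1/33632) = -43681/44898 - 1/697998528 = -5081545624411/5223122985024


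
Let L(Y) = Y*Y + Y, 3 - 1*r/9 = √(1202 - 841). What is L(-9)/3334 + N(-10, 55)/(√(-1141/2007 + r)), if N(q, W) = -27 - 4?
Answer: 36/1667 + 93*I*√64703227/290149 ≈ 0.021596 + 2.5782*I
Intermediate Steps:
r = -144 (r = 27 - 9*√(1202 - 841) = 27 - 9*√361 = 27 - 9*19 = 27 - 171 = -144)
L(Y) = Y + Y² (L(Y) = Y² + Y = Y + Y²)
N(q, W) = -31
L(-9)/3334 + N(-10, 55)/(√(-1141/2007 + r)) = -9*(1 - 9)/3334 - 31/√(-1141/2007 - 144) = -9*(-8)*(1/3334) - 31/√(-1141*1/2007 - 144) = 72*(1/3334) - 31/√(-1141/2007 - 144) = 36/1667 - 31*(-3*I*√64703227/290149) = 36/1667 - (-93)*I*√64703227/290149 = 36/1667 + 93*I*√64703227/290149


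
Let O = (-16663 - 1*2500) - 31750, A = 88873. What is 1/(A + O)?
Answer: 1/37960 ≈ 2.6344e-5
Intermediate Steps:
O = -50913 (O = (-16663 - 2500) - 31750 = -19163 - 31750 = -50913)
1/(A + O) = 1/(88873 - 50913) = 1/37960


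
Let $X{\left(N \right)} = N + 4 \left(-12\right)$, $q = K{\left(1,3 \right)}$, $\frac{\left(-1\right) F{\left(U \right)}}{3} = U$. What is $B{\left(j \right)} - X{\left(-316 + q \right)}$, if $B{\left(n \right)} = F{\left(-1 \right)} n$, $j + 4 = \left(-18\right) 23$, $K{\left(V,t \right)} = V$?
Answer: $-891$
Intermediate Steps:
$F{\left(U \right)} = - 3 U$
$q = 1$
$j = -418$ ($j = -4 - 414 = -418$)
$B{\left(n \right)} = 3 n$ ($B{\left(n \right)} = \left(-3\right) \left(-1\right) n = 3 n$)
$X{\left(N \right)} = -48 + N$ ($X{\left(N \right)} = N - 48 = -48 + N$)
$B{\left(j \right)} - X{\left(-316 + q \right)} = 3 \left(-418\right) - \left(-48 + \left(-316 + 1\right)\right) = -1254 - \left(-48 - 315\right) = -1254 - -363 = -1254 + 363 = -891$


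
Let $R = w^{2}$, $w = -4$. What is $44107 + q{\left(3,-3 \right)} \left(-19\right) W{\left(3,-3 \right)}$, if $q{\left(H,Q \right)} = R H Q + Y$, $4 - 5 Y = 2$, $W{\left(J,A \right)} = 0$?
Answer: $44107$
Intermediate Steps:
$R = 16$ ($R = \left(-4\right)^{2} = 16$)
$Y = \frac{2}{5}$ ($Y = \frac{4}{5} - \frac{2}{5} = \frac{2}{5} \approx 0.4$)
$q{\left(H,Q \right)} = \frac{2}{5} + 16 H Q$ ($q{\left(H,Q \right)} = 16 H Q + \frac{2}{5} = \frac{2}{5} + 16 H Q$)
$44107 + q{\left(3,-3 \right)} \left(-19\right) W{\left(3,-3 \right)} = 44107 + \left(\frac{2}{5} + 16 \cdot 3 \left(-3\right)\right) \left(-19\right) 0 = 44107 + \left(\frac{2}{5} - 144\right) \left(-19\right) 0 = 44107 + \left(- \frac{718}{5}\right) \left(-19\right) 0 = 44107 + \frac{13642}{5} \cdot 0 = 44107 + 0 = 44107$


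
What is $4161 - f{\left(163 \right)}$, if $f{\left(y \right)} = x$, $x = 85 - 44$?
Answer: $4120$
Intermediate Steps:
$x = 41$
$f{\left(y \right)} = 41$
$4161 - f{\left(163 \right)} = 4161 - 41 = 4120$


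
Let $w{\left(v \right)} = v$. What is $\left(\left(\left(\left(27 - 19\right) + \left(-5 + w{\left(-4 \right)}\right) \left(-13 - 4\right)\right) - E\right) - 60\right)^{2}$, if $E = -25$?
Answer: $15876$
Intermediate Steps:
$\left(\left(\left(\left(27 - 19\right) + \left(-5 + w{\left(-4 \right)}\right) \left(-13 - 4\right)\right) - E\right) - 60\right)^{2} = \left(\left(\left(\left(27 - 19\right) + \left(-5 - 4\right) \left(-13 - 4\right)\right) - -25\right) - 60\right)^{2} = \left(\left(\left(8 - -153\right) + 25\right) - 60\right)^{2} = \left(\left(\left(8 + 153\right) + 25\right) - 60\right)^{2} = \left(\left(161 + 25\right) - 60\right)^{2} = \left(186 - 60\right)^{2} = 126^{2} = 15876$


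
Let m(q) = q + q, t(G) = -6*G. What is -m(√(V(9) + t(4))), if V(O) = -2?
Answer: -2*I*√26 ≈ -10.198*I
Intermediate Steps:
m(q) = 2*q
-m(√(V(9) + t(4))) = -2*√(-2 - 6*4) = -2*√(-2 - 24) = -2*√(-26) = -2*I*√26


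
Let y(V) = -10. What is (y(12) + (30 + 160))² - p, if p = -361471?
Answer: 393871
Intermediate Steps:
(y(12) + (30 + 160))² - p = (-10 + (30 + 160))² - 1*(-361471) = (-10 + 190)² + 361471 = 180² + 361471 = 32400 + 361471 = 393871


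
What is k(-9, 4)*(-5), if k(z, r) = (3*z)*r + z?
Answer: 585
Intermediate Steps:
k(z, r) = z + 3*r*z (k(z, r) = 3*r*z + z = z + 3*r*z)
k(-9, 4)*(-5) = -9*(1 + 3*4)*(-5) = -9*(1 + 12)*(-5) = -9*13*(-5) = -117*(-5) = 585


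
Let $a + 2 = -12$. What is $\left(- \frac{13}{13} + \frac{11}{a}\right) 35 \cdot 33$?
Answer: $- \frac{4125}{2} \approx -2062.5$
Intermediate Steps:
$a = -14$ ($a = -2 - 12 = -14$)
$\left(- \frac{13}{13} + \frac{11}{a}\right) 35 \cdot 33 = \left(- \frac{13}{13} + \frac{11}{-14}\right) 35 \cdot 33 = \left(\left(-13\right) \frac{1}{13} + 11 \left(- \frac{1}{14}\right)\right) 35 \cdot 33 = \left(-1 - \frac{11}{14}\right) 35 \cdot 33 = \left(- \frac{25}{14}\right) 35 \cdot 33 = \left(- \frac{125}{2}\right) 33 = - \frac{4125}{2}$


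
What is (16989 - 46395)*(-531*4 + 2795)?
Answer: -19731426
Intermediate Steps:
(16989 - 46395)*(-531*4 + 2795) = -29406*(-2124 + 2795) = -29406*671 = -19731426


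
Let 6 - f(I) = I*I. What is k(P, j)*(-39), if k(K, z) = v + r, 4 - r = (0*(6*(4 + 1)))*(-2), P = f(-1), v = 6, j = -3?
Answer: -390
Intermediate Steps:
f(I) = 6 - I² (f(I) = 6 - I*I = 6 - I²)
P = 5 (P = 6 - 1*(-1)² = 6 - 1*1 = 6 - 1 = 5)
r = 4 (r = 4 - 0*(6*(4 + 1))*(-2) = 4 - 0*(6*5)*(-2) = 4 - 0*30*(-2) = 4 - 0*(-2) = 4 - 1*0 = 4 + 0 = 4)
k(K, z) = 10 (k(K, z) = 6 + 4 = 10)
k(P, j)*(-39) = 10*(-39) = -390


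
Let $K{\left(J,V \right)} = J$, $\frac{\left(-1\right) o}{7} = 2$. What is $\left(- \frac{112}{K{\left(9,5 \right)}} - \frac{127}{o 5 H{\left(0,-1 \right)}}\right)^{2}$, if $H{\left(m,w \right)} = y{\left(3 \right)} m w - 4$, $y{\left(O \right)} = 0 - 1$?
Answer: $\frac{1056445009}{6350400} \approx 166.36$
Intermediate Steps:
$o = -14$ ($o = \left(-7\right) 2 = -14$)
$y{\left(O \right)} = -1$ ($y{\left(O \right)} = 0 - 1 = -1$)
$H{\left(m,w \right)} = -4 - m w$ ($H{\left(m,w \right)} = - m w - 4 = -4 - m w$)
$\left(- \frac{112}{K{\left(9,5 \right)}} - \frac{127}{o 5 H{\left(0,-1 \right)}}\right)^{2} = \left(- \frac{112}{9} - \frac{127}{\left(-14\right) 5 \left(-4 - 0 \left(-1\right)\right)}\right)^{2} = \left(\left(-112\right) \frac{1}{9} - \frac{127}{\left(-70\right) \left(-4 + 0\right)}\right)^{2} = \left(- \frac{112}{9} - \frac{127}{\left(-70\right) \left(-4\right)}\right)^{2} = \left(- \frac{112}{9} - \frac{127}{280}\right)^{2} = \left(- \frac{32503}{2520}\right)^{2} = \frac{1056445009}{6350400}$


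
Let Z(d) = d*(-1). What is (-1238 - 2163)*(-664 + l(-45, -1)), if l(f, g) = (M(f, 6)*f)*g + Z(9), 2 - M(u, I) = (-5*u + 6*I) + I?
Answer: 42845798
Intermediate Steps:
M(u, I) = 2 - 7*I + 5*u (M(u, I) = 2 - ((-5*u + 6*I) + I) = 2 - (-5*u + 7*I) = 2 + (-7*I + 5*u) = 2 - 7*I + 5*u)
Z(d) = -d
l(f, g) = -9 + f*g*(-40 + 5*f) (l(f, g) = ((2 - 7*6 + 5*f)*f)*g - 1*9 = ((2 - 42 + 5*f)*f)*g - 9 = ((-40 + 5*f)*f)*g - 9 = (f*(-40 + 5*f))*g - 9 = f*g*(-40 + 5*f) - 9 = -9 + f*g*(-40 + 5*f))
(-1238 - 2163)*(-664 + l(-45, -1)) = (-1238 - 2163)*(-664 + (-9 + 5*(-45)*(-1)*(-8 - 45))) = -3401*(-664 + (-9 + 5*(-45)*(-1)*(-53))) = -3401*(-664 + (-9 - 11925)) = -3401*(-664 - 11934) = -3401*(-12598) = 42845798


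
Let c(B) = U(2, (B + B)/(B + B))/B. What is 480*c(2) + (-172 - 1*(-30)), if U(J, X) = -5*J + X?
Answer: -2302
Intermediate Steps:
U(J, X) = X - 5*J
c(B) = -9/B (c(B) = ((B + B)/(B + B) - 5*2)/B = ((2*B)/((2*B)) - 10)/B = ((2*B)*(1/(2*B)) - 10)/B = (1 - 10)/B = -9/B)
480*c(2) + (-172 - 1*(-30)) = 480*(-9/2) + (-172 - 1*(-30)) = 480*(-9*½) + (-172 + 30) = 480*(-9/2) - 142 = -2160 - 142 = -2302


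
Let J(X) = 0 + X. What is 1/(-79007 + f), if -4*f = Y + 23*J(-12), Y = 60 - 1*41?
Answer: -4/315771 ≈ -1.2667e-5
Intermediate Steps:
J(X) = X
Y = 19 (Y = 60 - 41 = 19)
f = 257/4 (f = -(19 + 23*(-12))/4 = -(19 - 276)/4 = -1/4*(-257) = 257/4 ≈ 64.250)
1/(-79007 + f) = 1/(-79007 + 257/4) = 1/(-315771/4) = -4/315771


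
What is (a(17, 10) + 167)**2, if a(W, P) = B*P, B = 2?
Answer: 34969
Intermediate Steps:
a(W, P) = 2*P
(a(17, 10) + 167)**2 = (2*10 + 167)**2 = (20 + 167)**2 = 187**2 = 34969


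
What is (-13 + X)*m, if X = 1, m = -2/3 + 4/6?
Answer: 0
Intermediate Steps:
m = 0 (m = -2*⅓ + 4*(⅙) = -⅔ + ⅔ = 0)
(-13 + X)*m = (-13 + 1)*0 = -12*0 = 0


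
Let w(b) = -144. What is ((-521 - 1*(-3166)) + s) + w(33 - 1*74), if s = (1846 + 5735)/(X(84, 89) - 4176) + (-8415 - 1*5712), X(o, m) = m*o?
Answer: -12786073/1100 ≈ -11624.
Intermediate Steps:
s = -15537173/1100 (s = (1846 + 5735)/(89*84 - 4176) + (-8415 - 1*5712) = 7581/(7476 - 4176) + (-8415 - 5712) = 7581/3300 - 14127 = 7581*(1/3300) - 14127 = 2527/1100 - 14127 = -15537173/1100 ≈ -14125.)
((-521 - 1*(-3166)) + s) + w(33 - 1*74) = ((-521 - 1*(-3166)) - 15537173/1100) - 144 = ((-521 + 3166) - 15537173/1100) - 144 = (2645 - 15537173/1100) - 144 = -12627673/1100 - 144 = -12786073/1100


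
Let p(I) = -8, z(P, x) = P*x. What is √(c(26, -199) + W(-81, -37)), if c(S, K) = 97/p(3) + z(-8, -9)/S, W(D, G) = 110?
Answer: 3*√30238/52 ≈ 10.032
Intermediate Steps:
c(S, K) = -97/8 + 72/S (c(S, K) = 97/(-8) + (-8*(-9))/S = 97*(-⅛) + 72/S = -97/8 + 72/S)
√(c(26, -199) + W(-81, -37)) = √((-97/8 + 72/26) + 110) = √((-97/8 + 72*(1/26)) + 110) = √((-97/8 + 36/13) + 110) = √(-973/104 + 110) = √(10467/104) = 3*√30238/52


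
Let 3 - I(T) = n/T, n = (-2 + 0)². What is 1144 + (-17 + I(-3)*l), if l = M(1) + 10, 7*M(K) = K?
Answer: 24590/21 ≈ 1171.0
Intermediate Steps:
n = 4 (n = (-2)² = 4)
M(K) = K/7
I(T) = 3 - 4/T
l = 71/7 (l = (⅐)*1 + 10 = ⅐ + 10 = 71/7 ≈ 10.143)
1144 + (-17 + I(-3)*l) = 1144 + (-17 + (3 - 4/(-3))*(71/7)) = 1144 + (-17 + (3 - 4*(-⅓))*(71/7)) = 1144 + (-17 + (3 + 4/3)*(71/7)) = 1144 + (-17 + (13/3)*(71/7)) = 1144 + (-17 + 923/21) = 1144 + 566/21 = 24590/21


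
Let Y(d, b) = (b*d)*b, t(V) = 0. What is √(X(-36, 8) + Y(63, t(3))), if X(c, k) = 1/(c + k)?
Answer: I*√7/14 ≈ 0.18898*I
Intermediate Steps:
Y(d, b) = d*b²
√(X(-36, 8) + Y(63, t(3))) = √(1/(-36 + 8) + 63*0²) = √(1/(-28) + 63*0) = √(-1/28 + 0) = √(-1/28) = I*√7/14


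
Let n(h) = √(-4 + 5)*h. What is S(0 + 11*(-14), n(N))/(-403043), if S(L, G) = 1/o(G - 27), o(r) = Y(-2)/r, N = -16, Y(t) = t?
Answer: -43/806086 ≈ -5.3344e-5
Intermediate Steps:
o(r) = -2/r
n(h) = h (n(h) = √1*h = 1*h = h)
S(L, G) = 27/2 - G/2 (S(L, G) = 1/(-2/(G - 27)) = 1/(-2/(-27 + G)) = 27/2 - G/2)
S(0 + 11*(-14), n(N))/(-403043) = (27/2 - ½*(-16))/(-403043) = (27/2 + 8)*(-1/403043) = (43/2)*(-1/403043) = -43/806086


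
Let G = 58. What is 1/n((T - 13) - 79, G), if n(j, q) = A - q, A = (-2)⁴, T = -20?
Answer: -1/42 ≈ -0.023810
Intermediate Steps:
A = 16
n(j, q) = 16 - q
1/n((T - 13) - 79, G) = 1/(16 - 1*58) = 1/(16 - 58) = 1/(-42) = -1/42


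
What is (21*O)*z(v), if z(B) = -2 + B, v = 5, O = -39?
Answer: -2457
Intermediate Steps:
(21*O)*z(v) = (21*(-39))*(-2 + 5) = -819*3 = -2457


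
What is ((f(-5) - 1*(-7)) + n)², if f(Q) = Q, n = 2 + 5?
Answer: 81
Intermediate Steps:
n = 7
((f(-5) - 1*(-7)) + n)² = ((-5 - 1*(-7)) + 7)² = ((-5 + 7) + 7)² = (2 + 7)² = 9² = 81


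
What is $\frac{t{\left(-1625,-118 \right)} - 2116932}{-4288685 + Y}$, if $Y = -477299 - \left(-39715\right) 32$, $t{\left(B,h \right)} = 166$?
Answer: $\frac{1058383}{1747552} \approx 0.60564$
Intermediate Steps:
$Y = 793581$ ($Y = -477299 - -1270880 = -477299 + 1270880 = 793581$)
$\frac{t{\left(-1625,-118 \right)} - 2116932}{-4288685 + Y} = \frac{166 - 2116932}{-4288685 + 793581} = - \frac{2116766}{-3495104} = \left(-2116766\right) \left(- \frac{1}{3495104}\right) = \frac{1058383}{1747552}$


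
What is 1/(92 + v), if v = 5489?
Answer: 1/5581 ≈ 0.00017918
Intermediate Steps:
1/(92 + v) = 1/(92 + 5489) = 1/5581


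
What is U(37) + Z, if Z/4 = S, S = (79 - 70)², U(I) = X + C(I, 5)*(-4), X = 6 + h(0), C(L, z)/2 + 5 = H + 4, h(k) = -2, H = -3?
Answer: 360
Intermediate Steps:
C(L, z) = -8 (C(L, z) = -10 + 2*(-3 + 4) = -10 + 2*1 = -10 + 2 = -8)
X = 4 (X = 6 - 2 = 4)
U(I) = 36 (U(I) = 4 - 8*(-4) = 4 + 32 = 36)
S = 81 (S = 9² = 81)
Z = 324 (Z = 4*81 = 324)
U(37) + Z = 36 + 324 = 360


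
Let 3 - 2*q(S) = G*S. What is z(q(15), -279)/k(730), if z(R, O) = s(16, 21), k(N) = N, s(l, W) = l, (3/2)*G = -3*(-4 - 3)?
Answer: 8/365 ≈ 0.021918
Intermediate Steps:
G = 14 (G = 2*(-3*(-4 - 3))/3 = 2*(-3*(-7))/3 = (⅔)*21 = 14)
q(S) = 3/2 - 7*S
z(R, O) = 16
z(q(15), -279)/k(730) = 16/730 = 16*(1/730) = 8/365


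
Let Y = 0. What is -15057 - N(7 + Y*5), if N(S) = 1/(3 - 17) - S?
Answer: -210699/14 ≈ -15050.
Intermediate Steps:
N(S) = -1/14 - S (N(S) = 1/(-14) - S = -1/14 - S)
-15057 - N(7 + Y*5) = -15057 - (-1/14 - (7 + 0*5)) = -15057 - (-1/14 - (7 + 0)) = -15057 - (-1/14 - 1*7) = -15057 - (-1/14 - 7) = -15057 - 1*(-99/14) = -15057 + 99/14 = -210699/14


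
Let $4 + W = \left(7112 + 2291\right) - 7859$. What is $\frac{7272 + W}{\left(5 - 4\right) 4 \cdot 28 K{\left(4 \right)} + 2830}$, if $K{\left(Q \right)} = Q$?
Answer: $\frac{4406}{1639} \approx 2.6882$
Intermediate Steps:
$W = 1540$ ($W = -4 + \left(\left(7112 + 2291\right) - 7859\right) = -4 + \left(9403 - 7859\right) = -4 + 1544 = 1540$)
$\frac{7272 + W}{\left(5 - 4\right) 4 \cdot 28 K{\left(4 \right)} + 2830} = \frac{7272 + 1540}{\left(5 - 4\right) 4 \cdot 28 \cdot 4 + 2830} = \frac{8812}{1 \cdot 4 \cdot 28 \cdot 4 + 2830} = \frac{8812}{4 \cdot 28 \cdot 4 + 2830} = \frac{8812}{112 \cdot 4 + 2830} = \frac{8812}{448 + 2830} = \frac{8812}{3278} = 8812 \cdot \frac{1}{3278} = \frac{4406}{1639}$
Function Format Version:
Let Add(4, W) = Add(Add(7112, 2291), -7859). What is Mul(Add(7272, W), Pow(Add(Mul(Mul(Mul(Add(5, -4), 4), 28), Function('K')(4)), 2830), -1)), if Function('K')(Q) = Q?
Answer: Rational(4406, 1639) ≈ 2.6882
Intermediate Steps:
W = 1540 (W = Add(-4, Add(Add(7112, 2291), -7859)) = Add(-4, Add(9403, -7859)) = Add(-4, 1544) = 1540)
Mul(Add(7272, W), Pow(Add(Mul(Mul(Mul(Add(5, -4), 4), 28), Function('K')(4)), 2830), -1)) = Mul(Add(7272, 1540), Pow(Add(Mul(Mul(Mul(Add(5, -4), 4), 28), 4), 2830), -1)) = Mul(8812, Pow(Add(Mul(Mul(Mul(1, 4), 28), 4), 2830), -1)) = Mul(8812, Pow(Add(Mul(Mul(4, 28), 4), 2830), -1)) = Mul(8812, Pow(Add(Mul(112, 4), 2830), -1)) = Mul(8812, Pow(Add(448, 2830), -1)) = Mul(8812, Pow(3278, -1)) = Mul(8812, Rational(1, 3278)) = Rational(4406, 1639)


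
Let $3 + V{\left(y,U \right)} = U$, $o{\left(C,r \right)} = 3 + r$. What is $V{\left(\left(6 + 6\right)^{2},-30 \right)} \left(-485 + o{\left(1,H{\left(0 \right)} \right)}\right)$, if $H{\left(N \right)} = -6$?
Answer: $16104$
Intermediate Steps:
$V{\left(y,U \right)} = -3 + U$
$V{\left(\left(6 + 6\right)^{2},-30 \right)} \left(-485 + o{\left(1,H{\left(0 \right)} \right)}\right) = \left(-3 - 30\right) \left(-485 + \left(3 - 6\right)\right) = - 33 \left(-485 - 3\right) = \left(-33\right) \left(-488\right) = 16104$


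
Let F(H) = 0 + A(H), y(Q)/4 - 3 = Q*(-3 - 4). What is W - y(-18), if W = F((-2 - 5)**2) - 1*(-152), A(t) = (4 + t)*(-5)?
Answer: -629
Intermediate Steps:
y(Q) = 12 - 28*Q (y(Q) = 12 + 4*(Q*(-3 - 4)) = 12 + 4*(Q*(-7)) = 12 + 4*(-7*Q) = 12 - 28*Q)
A(t) = -20 - 5*t
F(H) = -20 - 5*H (F(H) = 0 + (-20 - 5*H) = -20 - 5*H)
W = -113 (W = (-20 - 5*(-2 - 5)**2) - 1*(-152) = (-20 - 5*(-7)**2) + 152 = (-20 - 5*49) + 152 = (-20 - 245) + 152 = -265 + 152 = -113)
W - y(-18) = -113 - (12 - 28*(-18)) = -113 - (12 + 504) = -113 - 1*516 = -113 - 516 = -629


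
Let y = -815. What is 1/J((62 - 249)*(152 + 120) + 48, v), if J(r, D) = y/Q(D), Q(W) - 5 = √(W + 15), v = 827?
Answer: -1/163 - √842/815 ≈ -0.041739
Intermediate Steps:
Q(W) = 5 + √(15 + W) (Q(W) = 5 + √(W + 15) = 5 + √(15 + W))
J(r, D) = -815/(5 + √(15 + D))
1/J((62 - 249)*(152 + 120) + 48, v) = 1/(-815/(5 + √(15 + 827))) = 1/(-815/(5 + √842)) = -1/163 - √842/815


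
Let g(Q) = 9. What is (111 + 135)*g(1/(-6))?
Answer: 2214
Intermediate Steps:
(111 + 135)*g(1/(-6)) = (111 + 135)*9 = 246*9 = 2214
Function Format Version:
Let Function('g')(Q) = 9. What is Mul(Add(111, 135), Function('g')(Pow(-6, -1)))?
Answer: 2214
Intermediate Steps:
Mul(Add(111, 135), Function('g')(Pow(-6, -1))) = Mul(Add(111, 135), 9) = Mul(246, 9) = 2214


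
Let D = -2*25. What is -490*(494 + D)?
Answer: -217560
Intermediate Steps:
D = -50
-490*(494 + D) = -490*(494 - 50) = -490*444 = -217560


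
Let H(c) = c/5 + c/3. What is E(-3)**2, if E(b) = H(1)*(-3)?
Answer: 64/25 ≈ 2.5600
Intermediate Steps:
H(c) = 8*c/15 (H(c) = c*(1/5) + c*(1/3) = c/5 + c/3 = 8*c/15)
E(b) = -8/5 (E(b) = ((8/15)*1)*(-3) = (8/15)*(-3) = -8/5)
E(-3)**2 = (-8/5)**2 = 64/25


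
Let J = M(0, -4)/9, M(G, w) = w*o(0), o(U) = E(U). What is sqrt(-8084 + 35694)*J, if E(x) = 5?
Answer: -20*sqrt(27610)/9 ≈ -369.25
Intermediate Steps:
o(U) = 5
M(G, w) = 5*w (M(G, w) = w*5 = 5*w)
J = -20/9 (J = (5*(-4))/9 = -20*1/9 = -20/9 ≈ -2.2222)
sqrt(-8084 + 35694)*J = sqrt(-8084 + 35694)*(-20/9) = sqrt(27610)*(-20/9) = -20*sqrt(27610)/9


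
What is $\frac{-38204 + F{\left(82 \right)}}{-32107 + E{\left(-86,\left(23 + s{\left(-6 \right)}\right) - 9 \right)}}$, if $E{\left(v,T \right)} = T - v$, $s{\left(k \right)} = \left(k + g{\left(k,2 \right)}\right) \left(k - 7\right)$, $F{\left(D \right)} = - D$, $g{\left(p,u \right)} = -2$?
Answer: $\frac{38286}{31903} \approx 1.2001$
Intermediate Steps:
$s{\left(k \right)} = \left(-7 + k\right) \left(-2 + k\right)$ ($s{\left(k \right)} = \left(k - 2\right) \left(k - 7\right) = \left(-2 + k\right) \left(-7 + k\right) = \left(-7 + k\right) \left(-2 + k\right)$)
$\frac{-38204 + F{\left(82 \right)}}{-32107 + E{\left(-86,\left(23 + s{\left(-6 \right)}\right) - 9 \right)}} = \frac{-38204 - 82}{-32107 + \left(\left(\left(23 + \left(14 + \left(-6\right)^{2} - -54\right)\right) - 9\right) - -86\right)} = \frac{-38204 - 82}{-32107 + \left(\left(\left(23 + \left(14 + 36 + 54\right)\right) - 9\right) + 86\right)} = - \frac{38286}{-32107 + \left(\left(\left(23 + 104\right) - 9\right) + 86\right)} = - \frac{38286}{-32107 + \left(\left(127 - 9\right) + 86\right)} = - \frac{38286}{-32107 + \left(118 + 86\right)} = - \frac{38286}{-32107 + 204} = - \frac{38286}{-31903} = \left(-38286\right) \left(- \frac{1}{31903}\right) = \frac{38286}{31903}$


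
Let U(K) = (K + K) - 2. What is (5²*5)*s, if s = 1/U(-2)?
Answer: -125/6 ≈ -20.833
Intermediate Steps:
U(K) = -2 + 2*K (U(K) = 2*K - 2 = -2 + 2*K)
s = -⅙ (s = 1/(-2 + 2*(-2)) = 1/(-2 - 4) = 1/(-6) = -⅙ ≈ -0.16667)
(5²*5)*s = (5²*5)*(-⅙) = (25*5)*(-⅙) = 125*(-⅙) = -125/6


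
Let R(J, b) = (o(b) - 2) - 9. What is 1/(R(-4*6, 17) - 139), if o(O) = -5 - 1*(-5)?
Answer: -1/150 ≈ -0.0066667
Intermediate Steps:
o(O) = 0 (o(O) = -5 + 5 = 0)
R(J, b) = -11 (R(J, b) = (0 - 2) - 9 = -2 - 9 = -11)
1/(R(-4*6, 17) - 139) = 1/(-11 - 139) = 1/(-150) = -1/150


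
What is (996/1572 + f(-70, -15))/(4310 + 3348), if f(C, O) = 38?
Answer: 723/143314 ≈ 0.0050449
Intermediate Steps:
(996/1572 + f(-70, -15))/(4310 + 3348) = (996/1572 + 38)/(4310 + 3348) = (996*(1/1572) + 38)/7658 = (83/131 + 38)*(1/7658) = (5061/131)*(1/7658) = 723/143314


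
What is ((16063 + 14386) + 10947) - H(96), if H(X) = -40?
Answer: 41436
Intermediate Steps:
((16063 + 14386) + 10947) - H(96) = ((16063 + 14386) + 10947) - 1*(-40) = (30449 + 10947) + 40 = 41396 + 40 = 41436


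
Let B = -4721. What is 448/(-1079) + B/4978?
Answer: -7324103/5371262 ≈ -1.3636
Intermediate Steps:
448/(-1079) + B/4978 = 448/(-1079) - 4721/4978 = 448*(-1/1079) - 4721*1/4978 = -448/1079 - 4721/4978 = -7324103/5371262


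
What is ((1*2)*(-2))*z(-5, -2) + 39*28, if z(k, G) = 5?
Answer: 1072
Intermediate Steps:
((1*2)*(-2))*z(-5, -2) + 39*28 = ((1*2)*(-2))*5 + 39*28 = (2*(-2))*5 + 1092 = -4*5 + 1092 = -20 + 1092 = 1072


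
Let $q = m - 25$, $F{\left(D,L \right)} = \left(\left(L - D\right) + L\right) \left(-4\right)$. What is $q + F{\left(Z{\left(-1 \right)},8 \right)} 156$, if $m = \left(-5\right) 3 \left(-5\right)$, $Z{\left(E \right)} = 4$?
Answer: $-7438$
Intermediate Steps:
$m = 75$ ($m = \left(-15\right) \left(-5\right) = 75$)
$F{\left(D,L \right)} = - 8 L + 4 D$ ($F{\left(D,L \right)} = \left(- D + 2 L\right) \left(-4\right) = - 8 L + 4 D$)
$q = 50$ ($q = 75 - 25 = 50$)
$q + F{\left(Z{\left(-1 \right)},8 \right)} 156 = 50 + \left(\left(-8\right) 8 + 4 \cdot 4\right) 156 = 50 + \left(-64 + 16\right) 156 = 50 - 7488 = -7438$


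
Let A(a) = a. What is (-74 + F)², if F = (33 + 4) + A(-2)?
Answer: 1521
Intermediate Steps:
F = 35 (F = (33 + 4) - 2 = 37 - 2 = 35)
(-74 + F)² = (-74 + 35)² = (-39)² = 1521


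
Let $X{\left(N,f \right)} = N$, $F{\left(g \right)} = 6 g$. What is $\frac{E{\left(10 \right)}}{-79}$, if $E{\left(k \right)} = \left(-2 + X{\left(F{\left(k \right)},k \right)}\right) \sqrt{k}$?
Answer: $- \frac{58 \sqrt{10}}{79} \approx -2.3217$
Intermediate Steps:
$E{\left(k \right)} = \sqrt{k} \left(-2 + 6 k\right)$ ($E{\left(k \right)} = \left(-2 + 6 k\right) \sqrt{k} = \sqrt{k} \left(-2 + 6 k\right)$)
$\frac{E{\left(10 \right)}}{-79} = \frac{\sqrt{10} \left(-2 + 6 \cdot 10\right)}{-79} = \sqrt{10} \left(-2 + 60\right) \left(- \frac{1}{79}\right) = \sqrt{10} \cdot 58 \left(- \frac{1}{79}\right) = 58 \sqrt{10} \left(- \frac{1}{79}\right) = - \frac{58 \sqrt{10}}{79}$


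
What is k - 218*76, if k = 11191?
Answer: -5377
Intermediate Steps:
k - 218*76 = 11191 - 218*76 = 11191 - 16568 = -5377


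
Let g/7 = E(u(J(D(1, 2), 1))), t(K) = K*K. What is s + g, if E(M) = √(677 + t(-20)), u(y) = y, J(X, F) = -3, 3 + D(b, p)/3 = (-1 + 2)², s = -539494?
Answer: -539494 + 7*√1077 ≈ -5.3926e+5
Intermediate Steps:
D(b, p) = -6 (D(b, p) = -9 + 3*(-1 + 2)² = -9 + 3*1² = -9 + 3*1 = -9 + 3 = -6)
t(K) = K²
E(M) = √1077 (E(M) = √(677 + (-20)²) = √(677 + 400) = √1077)
g = 7*√1077 ≈ 229.72
s + g = -539494 + 7*√1077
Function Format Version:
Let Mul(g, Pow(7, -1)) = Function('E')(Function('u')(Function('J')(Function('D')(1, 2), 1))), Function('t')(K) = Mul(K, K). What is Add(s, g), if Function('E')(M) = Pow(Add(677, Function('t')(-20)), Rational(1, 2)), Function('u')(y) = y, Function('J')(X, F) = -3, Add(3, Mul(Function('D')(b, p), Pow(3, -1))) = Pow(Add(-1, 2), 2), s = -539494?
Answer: Add(-539494, Mul(7, Pow(1077, Rational(1, 2)))) ≈ -5.3926e+5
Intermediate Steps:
Function('D')(b, p) = -6 (Function('D')(b, p) = Add(-9, Mul(3, Pow(Add(-1, 2), 2))) = Add(-9, Mul(3, Pow(1, 2))) = Add(-9, Mul(3, 1)) = Add(-9, 3) = -6)
Function('t')(K) = Pow(K, 2)
Function('E')(M) = Pow(1077, Rational(1, 2)) (Function('E')(M) = Pow(Add(677, Pow(-20, 2)), Rational(1, 2)) = Pow(Add(677, 400), Rational(1, 2)) = Pow(1077, Rational(1, 2)))
g = Mul(7, Pow(1077, Rational(1, 2))) ≈ 229.72
Add(s, g) = Add(-539494, Mul(7, Pow(1077, Rational(1, 2))))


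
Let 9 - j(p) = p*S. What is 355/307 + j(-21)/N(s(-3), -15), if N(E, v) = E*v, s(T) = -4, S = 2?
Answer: 12319/6140 ≈ 2.0064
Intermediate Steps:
j(p) = 9 - 2*p (j(p) = 9 - p*2 = 9 - 2*p)
355/307 + j(-21)/N(s(-3), -15) = 355/307 + (9 - 2*(-21))/((-4*(-15))) = 355*(1/307) + (9 + 42)/60 = 355/307 + 51*(1/60) = 355/307 + 17/20 = 12319/6140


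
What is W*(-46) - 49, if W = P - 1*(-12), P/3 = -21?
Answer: 2297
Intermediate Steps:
P = -63 (P = 3*(-21) = -63)
W = -51 (W = -63 - 1*(-12) = -63 + 12 = -51)
W*(-46) - 49 = -51*(-46) - 49 = 2346 - 49 = 2297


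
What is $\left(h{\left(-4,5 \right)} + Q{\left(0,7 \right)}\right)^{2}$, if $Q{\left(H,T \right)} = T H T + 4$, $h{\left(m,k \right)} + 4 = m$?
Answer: $16$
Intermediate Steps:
$h{\left(m,k \right)} = -4 + m$
$Q{\left(H,T \right)} = 4 + H T^{2}$ ($Q{\left(H,T \right)} = H T T + 4 = H T^{2} + 4 = 4 + H T^{2}$)
$\left(h{\left(-4,5 \right)} + Q{\left(0,7 \right)}\right)^{2} = \left(\left(-4 - 4\right) + \left(4 + 0 \cdot 7^{2}\right)\right)^{2} = \left(-8 + \left(4 + 0 \cdot 49\right)\right)^{2} = \left(-8 + \left(4 + 0\right)\right)^{2} = \left(-8 + 4\right)^{2} = \left(-4\right)^{2} = 16$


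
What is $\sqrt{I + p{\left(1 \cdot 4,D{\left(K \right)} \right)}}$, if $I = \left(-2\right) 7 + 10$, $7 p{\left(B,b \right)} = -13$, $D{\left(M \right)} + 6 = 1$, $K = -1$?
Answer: $\frac{i \sqrt{287}}{7} \approx 2.4202 i$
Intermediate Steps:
$D{\left(M \right)} = -5$ ($D{\left(M \right)} = -6 + 1 = -5$)
$p{\left(B,b \right)} = - \frac{13}{7}$ ($p{\left(B,b \right)} = \frac{1}{7} \left(-13\right) = - \frac{13}{7}$)
$I = -4$ ($I = -14 + 10 = -4$)
$\sqrt{I + p{\left(1 \cdot 4,D{\left(K \right)} \right)}} = \sqrt{-4 - \frac{13}{7}} = \sqrt{- \frac{41}{7}} = \frac{i \sqrt{287}}{7}$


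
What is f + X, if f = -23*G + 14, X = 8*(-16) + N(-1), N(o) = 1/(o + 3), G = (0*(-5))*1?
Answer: -227/2 ≈ -113.50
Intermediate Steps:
G = 0 (G = 0*1 = 0)
N(o) = 1/(3 + o)
X = -255/2 (X = 8*(-16) + 1/(3 - 1) = -128 + 1/2 = -128 + ½ = -255/2 ≈ -127.50)
f = 14 (f = -23*0 + 14 = 0 + 14 = 14)
f + X = 14 - 255/2 = -227/2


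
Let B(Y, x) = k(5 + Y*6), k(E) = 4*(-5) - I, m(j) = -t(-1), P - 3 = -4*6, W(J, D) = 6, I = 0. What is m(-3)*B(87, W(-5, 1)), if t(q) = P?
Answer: -420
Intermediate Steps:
P = -21 (P = 3 - 4*6 = 3 - 24 = -21)
t(q) = -21
m(j) = 21 (m(j) = -1*(-21) = 21)
k(E) = -20 (k(E) = 4*(-5) - 1*0 = -20 + 0 = -20)
B(Y, x) = -20
m(-3)*B(87, W(-5, 1)) = 21*(-20) = -420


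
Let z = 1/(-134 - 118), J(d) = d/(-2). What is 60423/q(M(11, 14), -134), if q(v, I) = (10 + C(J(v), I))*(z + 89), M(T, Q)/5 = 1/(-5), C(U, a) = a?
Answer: -3806649/695237 ≈ -5.4753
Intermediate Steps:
J(d) = -d/2 (J(d) = d*(-½) = -d/2)
z = -1/252 (z = 1/(-252) = -1/252 ≈ -0.0039683)
M(T, Q) = -1 (M(T, Q) = 5/(-5) = 5*(-⅕) = -1)
q(v, I) = 112135/126 + 22427*I/252 (q(v, I) = (10 + I)*(-1/252 + 89) = (10 + I)*(22427/252) = 112135/126 + 22427*I/252)
60423/q(M(11, 14), -134) = 60423/(112135/126 + (22427/252)*(-134)) = 60423/(112135/126 - 1502609/126) = 60423/(-695237/63) = 60423*(-63/695237) = -3806649/695237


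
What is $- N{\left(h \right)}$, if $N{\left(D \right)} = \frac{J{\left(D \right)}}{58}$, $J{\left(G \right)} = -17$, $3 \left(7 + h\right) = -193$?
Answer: $\frac{17}{58} \approx 0.2931$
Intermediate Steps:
$h = - \frac{214}{3}$ ($h = -7 + \frac{1}{3} \left(-193\right) = -7 - \frac{193}{3} = - \frac{214}{3} \approx -71.333$)
$N{\left(D \right)} = - \frac{17}{58}$
$- N{\left(h \right)} = \left(-1\right) \left(- \frac{17}{58}\right) = \frac{17}{58}$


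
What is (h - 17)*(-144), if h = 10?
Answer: 1008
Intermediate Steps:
(h - 17)*(-144) = (10 - 17)*(-144) = -7*(-144) = 1008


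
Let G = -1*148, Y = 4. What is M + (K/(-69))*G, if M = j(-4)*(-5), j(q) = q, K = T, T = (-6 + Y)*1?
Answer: 1084/69 ≈ 15.710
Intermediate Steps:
T = -2 (T = (-6 + 4)*1 = -2*1 = -2)
G = -148
K = -2
M = 20 (M = -4*(-5) = 20)
M + (K/(-69))*G = 20 - 2/(-69)*(-148) = 20 - 2*(-1/69)*(-148) = 20 + (2/69)*(-148) = 20 - 296/69 = 1084/69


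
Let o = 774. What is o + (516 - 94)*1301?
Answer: 549796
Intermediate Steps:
o + (516 - 94)*1301 = 774 + (516 - 94)*1301 = 774 + 422*1301 = 774 + 549022 = 549796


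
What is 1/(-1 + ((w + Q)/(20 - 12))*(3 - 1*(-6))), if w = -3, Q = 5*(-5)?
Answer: -2/65 ≈ -0.030769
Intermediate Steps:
Q = -25
1/(-1 + ((w + Q)/(20 - 12))*(3 - 1*(-6))) = 1/(-1 + ((-3 - 25)/(20 - 12))*(3 - 1*(-6))) = 1/(-1 + (-28/8)*(3 + 6)) = 1/(-1 - 28*1/8*9) = 1/(-1 - 7/2*9) = 1/(-1 - 63/2) = 1/(-65/2) = -2/65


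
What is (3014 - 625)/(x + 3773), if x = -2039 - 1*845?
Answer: 2389/889 ≈ 2.6873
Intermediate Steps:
x = -2884 (x = -2039 - 845 = -2884)
(3014 - 625)/(x + 3773) = (3014 - 625)/(-2884 + 3773) = 2389/889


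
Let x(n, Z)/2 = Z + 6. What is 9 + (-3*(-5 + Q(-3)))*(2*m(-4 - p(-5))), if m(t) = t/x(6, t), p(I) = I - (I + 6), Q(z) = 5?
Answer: 9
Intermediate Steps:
x(n, Z) = 12 + 2*Z (x(n, Z) = 2*(Z + 6) = 2*(6 + Z) = 12 + 2*Z)
p(I) = -6 (p(I) = I - (6 + I) = I + (-6 - I) = -6)
m(t) = t/(12 + 2*t)
9 + (-3*(-5 + Q(-3)))*(2*m(-4 - p(-5))) = 9 + (-3*(-5 + 5))*(2*((-4 - 1*(-6))/(2*(6 + (-4 - 1*(-6)))))) = 9 + (-3*0)*(2*((-4 + 6)/(2*(6 + (-4 + 6))))) = 9 + 0*(2*((1/2)*2/(6 + 2))) = 9 + 0*(2*((1/2)*2/8)) = 9 + 0*(2*((1/2)*2*(1/8))) = 9 + 0*(2*(1/8)) = 9 + 0*(1/4) = 9 + 0 = 9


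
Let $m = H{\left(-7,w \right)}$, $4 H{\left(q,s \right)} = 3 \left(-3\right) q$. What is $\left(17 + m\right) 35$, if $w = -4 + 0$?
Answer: $\frac{4585}{4} \approx 1146.3$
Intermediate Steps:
$w = -4$
$H{\left(q,s \right)} = - \frac{9 q}{4}$ ($H{\left(q,s \right)} = \frac{3 \left(-3\right) q}{4} = \frac{\left(-9\right) q}{4} = - \frac{9 q}{4}$)
$m = \frac{63}{4}$ ($m = \left(- \frac{9}{4}\right) \left(-7\right) = \frac{63}{4} \approx 15.75$)
$\left(17 + m\right) 35 = \left(17 + \frac{63}{4}\right) 35 = \frac{131}{4} \cdot 35 = \frac{4585}{4}$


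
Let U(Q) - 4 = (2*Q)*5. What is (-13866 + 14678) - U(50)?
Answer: 308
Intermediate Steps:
U(Q) = 4 + 10*Q (U(Q) = 4 + (2*Q)*5 = 4 + 10*Q)
(-13866 + 14678) - U(50) = (-13866 + 14678) - (4 + 10*50) = 812 - (4 + 500) = 812 - 1*504 = 812 - 504 = 308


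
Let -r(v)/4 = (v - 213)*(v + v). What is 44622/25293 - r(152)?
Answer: -625362982/8431 ≈ -74174.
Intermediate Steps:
r(v) = -8*v*(-213 + v) (r(v) = -4*(v - 213)*(v + v) = -4*(-213 + v)*2*v = -8*v*(-213 + v))
44622/25293 - r(152) = 44622/25293 - 8*152*(213 - 1*152) = 44622*(1/25293) - 8*152*(213 - 152) = 14874/8431 - 8*152*61 = 14874/8431 - 1*74176 = 14874/8431 - 74176 = -625362982/8431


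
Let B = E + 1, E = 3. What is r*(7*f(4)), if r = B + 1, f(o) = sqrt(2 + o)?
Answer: 35*sqrt(6) ≈ 85.732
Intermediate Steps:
B = 4 (B = 3 + 1 = 4)
r = 5 (r = 4 + 1 = 5)
r*(7*f(4)) = 5*(7*sqrt(2 + 4)) = 5*(7*sqrt(6)) = 35*sqrt(6)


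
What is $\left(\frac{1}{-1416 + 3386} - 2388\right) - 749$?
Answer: $- \frac{6179889}{1970} \approx -3137.0$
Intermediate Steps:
$\left(\frac{1}{-1416 + 3386} - 2388\right) - 749 = \left(\frac{1}{1970} - 2388\right) - 749 = - \frac{4704359}{1970} - 749 = - \frac{6179889}{1970}$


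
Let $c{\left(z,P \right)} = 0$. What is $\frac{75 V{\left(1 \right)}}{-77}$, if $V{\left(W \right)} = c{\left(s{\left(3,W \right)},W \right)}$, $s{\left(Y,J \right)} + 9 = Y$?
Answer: $0$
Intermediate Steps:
$s{\left(Y,J \right)} = -9 + Y$
$V{\left(W \right)} = 0$
$\frac{75 V{\left(1 \right)}}{-77} = \frac{75 \cdot 0}{-77} = 0 \left(- \frac{1}{77}\right) = 0$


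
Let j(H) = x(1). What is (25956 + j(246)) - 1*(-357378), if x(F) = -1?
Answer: 383333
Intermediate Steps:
j(H) = -1
(25956 + j(246)) - 1*(-357378) = (25956 - 1) - 1*(-357378) = 25955 + 357378 = 383333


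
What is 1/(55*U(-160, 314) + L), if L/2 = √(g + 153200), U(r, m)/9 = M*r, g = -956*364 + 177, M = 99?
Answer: -217800/1707726261623 - I*√21623/10246357569738 ≈ -1.2754e-7 - 1.4351e-11*I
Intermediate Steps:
g = -347807 (g = -347984 + 177 = -347807)
U(r, m) = 891*r (U(r, m) = 9*(99*r) = 891*r)
L = 6*I*√21623 (L = 2*√(-347807 + 153200) = 2*√(-194607) = 2*(3*I*√21623) = 6*I*√21623 ≈ 882.29*I)
1/(55*U(-160, 314) + L) = 1/(55*(891*(-160)) + 6*I*√21623) = 1/(55*(-142560) + 6*I*√21623) = 1/(-7840800 + 6*I*√21623)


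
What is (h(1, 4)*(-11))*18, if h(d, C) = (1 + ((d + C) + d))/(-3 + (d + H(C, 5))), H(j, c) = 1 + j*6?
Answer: -1386/23 ≈ -60.261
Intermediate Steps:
H(j, c) = 1 + 6*j
h(d, C) = (1 + C + 2*d)/(-2 + d + 6*C) (h(d, C) = (1 + ((d + C) + d))/(-3 + (d + (1 + 6*C))) = (1 + ((C + d) + d))/(-3 + (1 + d + 6*C)) = (1 + (C + 2*d))/(-2 + d + 6*C) = (1 + C + 2*d)/(-2 + d + 6*C))
(h(1, 4)*(-11))*18 = (((1 + 4 + 2*1)/(-2 + 1 + 6*4))*(-11))*18 = (((1 + 4 + 2)/(-2 + 1 + 24))*(-11))*18 = ((7/23)*(-11))*18 = -77/23*18 = -1386/23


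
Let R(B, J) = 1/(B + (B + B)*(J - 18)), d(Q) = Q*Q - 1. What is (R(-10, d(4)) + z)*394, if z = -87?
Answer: -856753/25 ≈ -34270.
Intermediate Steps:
d(Q) = -1 + Q² (d(Q) = Q² - 1 = -1 + Q²)
R(B, J) = 1/(B + 2*B*(-18 + J)) (R(B, J) = 1/(B + (2*B)*(-18 + J)) = 1/(B + 2*B*(-18 + J)))
(R(-10, d(4)) + z)*394 = (1/((-10)*(-35 + 2*(-1 + 4²))) - 87)*394 = (-1/(10*(-35 + 2*(-1 + 16))) - 87)*394 = (-1/(10*(-35 + 2*15)) - 87)*394 = (-1/(10*(-35 + 30)) - 87)*394 = (-⅒/(-5) - 87)*394 = (-⅒*(-⅕) - 87)*394 = (1/50 - 87)*394 = -4349/50*394 = -856753/25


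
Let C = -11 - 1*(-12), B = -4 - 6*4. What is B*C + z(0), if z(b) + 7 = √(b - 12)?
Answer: -35 + 2*I*√3 ≈ -35.0 + 3.4641*I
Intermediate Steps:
z(b) = -7 + √(-12 + b) (z(b) = -7 + √(b - 12) = -7 + √(-12 + b))
B = -28 (B = -4 - 24 = -28)
C = 1 (C = -11 + 12 = 1)
B*C + z(0) = -28*1 + (-7 + √(-12 + 0)) = -28 + (-7 + √(-12)) = -28 + (-7 + 2*I*√3) = -35 + 2*I*√3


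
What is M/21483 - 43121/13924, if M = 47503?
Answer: -264936671/299129292 ≈ -0.88569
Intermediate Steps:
M/21483 - 43121/13924 = 47503/21483 - 43121/13924 = -264936671/299129292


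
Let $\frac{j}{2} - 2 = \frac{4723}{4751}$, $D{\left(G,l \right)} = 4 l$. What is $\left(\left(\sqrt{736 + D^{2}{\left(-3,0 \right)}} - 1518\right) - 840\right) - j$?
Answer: $- \frac{11231308}{4751} + 4 \sqrt{46} \approx -2336.9$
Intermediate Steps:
$j = \frac{28450}{4751}$ ($j = 4 + 2 \cdot \frac{4723}{4751} = 4 + \frac{9446}{4751} = \frac{28450}{4751} \approx 5.9882$)
$\left(\left(\sqrt{736 + D^{2}{\left(-3,0 \right)}} - 1518\right) - 840\right) - j = \left(\left(\sqrt{736 + \left(4 \cdot 0\right)^{2}} - 1518\right) - 840\right) - \frac{28450}{4751} = \left(\left(\sqrt{736 + 0^{2}} - 1518\right) - 840\right) - \frac{28450}{4751} = \left(\left(\sqrt{736 + 0} - 1518\right) - 840\right) - \frac{28450}{4751} = \left(\left(\sqrt{736} - 1518\right) - 840\right) - \frac{28450}{4751} = \left(\left(4 \sqrt{46} - 1518\right) - 840\right) - \frac{28450}{4751} = \left(\left(-1518 + 4 \sqrt{46}\right) - 840\right) - \frac{28450}{4751} = \left(-2358 + 4 \sqrt{46}\right) - \frac{28450}{4751} = - \frac{11231308}{4751} + 4 \sqrt{46}$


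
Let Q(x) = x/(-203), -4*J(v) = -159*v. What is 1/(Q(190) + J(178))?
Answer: 406/2872273 ≈ 0.00014135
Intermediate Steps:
J(v) = 159*v/4 (J(v) = -(-159)*v/4 = 159*v/4)
Q(x) = -x/203 (Q(x) = x*(-1/203) = -x/203)
1/(Q(190) + J(178)) = 1/(-1/203*190 + (159/4)*178) = 1/(-190/203 + 14151/2) = 1/(2872273/406) = 406/2872273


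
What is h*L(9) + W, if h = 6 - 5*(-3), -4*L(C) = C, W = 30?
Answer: -69/4 ≈ -17.250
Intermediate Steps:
L(C) = -C/4
h = 21 (h = 6 + 15 = 21)
h*L(9) + W = 21*(-¼*9) + 30 = 21*(-9/4) + 30 = -189/4 + 30 = -69/4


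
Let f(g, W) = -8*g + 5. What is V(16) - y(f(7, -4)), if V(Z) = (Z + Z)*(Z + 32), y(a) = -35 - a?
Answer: 1520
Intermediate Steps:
f(g, W) = 5 - 8*g
V(Z) = 2*Z*(32 + Z) (V(Z) = (2*Z)*(32 + Z) = 2*Z*(32 + Z))
V(16) - y(f(7, -4)) = 2*16*(32 + 16) - (-35 - (5 - 8*7)) = 2*16*48 - (-35 - (5 - 56)) = 1536 - (-35 - 1*(-51)) = 1536 - (-35 + 51) = 1536 - 1*16 = 1536 - 16 = 1520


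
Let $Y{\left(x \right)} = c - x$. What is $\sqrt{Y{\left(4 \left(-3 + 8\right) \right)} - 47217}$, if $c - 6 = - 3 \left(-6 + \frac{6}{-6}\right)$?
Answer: $i \sqrt{47210} \approx 217.28 i$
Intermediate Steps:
$c = 27$ ($c = 6 - 3 \left(-6 + \frac{6}{-6}\right) = 6 - 3 \left(-6 + 6 \left(- \frac{1}{6}\right)\right) = 6 - 3 \left(-6 - 1\right) = 6 - -21 = 6 + 21 = 27$)
$Y{\left(x \right)} = 27 - x$
$\sqrt{Y{\left(4 \left(-3 + 8\right) \right)} - 47217} = \sqrt{\left(27 - 4 \left(-3 + 8\right)\right) - 47217} = \sqrt{\left(27 - 4 \cdot 5\right) - 47217} = \sqrt{\left(27 - 20\right) - 47217} = \sqrt{7 - 47217} = \sqrt{-47210} = i \sqrt{47210}$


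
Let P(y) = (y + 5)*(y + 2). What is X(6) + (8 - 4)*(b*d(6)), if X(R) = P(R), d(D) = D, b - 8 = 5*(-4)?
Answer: -200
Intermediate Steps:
b = -12 (b = 8 + 5*(-4) = 8 - 20 = -12)
P(y) = (2 + y)*(5 + y) (P(y) = (5 + y)*(2 + y) = (2 + y)*(5 + y))
X(R) = 10 + R**2 + 7*R
X(6) + (8 - 4)*(b*d(6)) = (10 + 6**2 + 7*6) + (8 - 4)*(-12*6) = (10 + 36 + 42) + 4*(-72) = 88 - 288 = -200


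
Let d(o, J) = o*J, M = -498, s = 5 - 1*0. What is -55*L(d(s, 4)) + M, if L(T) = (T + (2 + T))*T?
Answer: -46698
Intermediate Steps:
s = 5 (s = 5 + 0 = 5)
d(o, J) = J*o
L(T) = T*(2 + 2*T) (L(T) = (2 + 2*T)*T = T*(2 + 2*T))
-55*L(d(s, 4)) + M = -110*4*5*(1 + 4*5) - 498 = -110*20*(1 + 20) - 498 = -110*20*21 - 498 = -55*840 - 498 = -46200 - 498 = -46698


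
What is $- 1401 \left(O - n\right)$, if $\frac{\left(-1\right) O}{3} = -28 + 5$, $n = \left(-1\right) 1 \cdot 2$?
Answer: $-99471$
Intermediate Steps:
$n = -2$ ($n = \left(-1\right) 2 = -2$)
$O = 69$ ($O = - 3 \left(-28 + 5\right) = \left(-3\right) \left(-23\right) = 69$)
$- 1401 \left(O - n\right) = - 1401 \left(69 - -2\right) = - 1401 \left(69 + 2\right) = \left(-1401\right) 71 = -99471$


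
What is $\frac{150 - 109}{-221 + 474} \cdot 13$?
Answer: $\frac{533}{253} \approx 2.1067$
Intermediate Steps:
$\frac{150 - 109}{-221 + 474} \cdot 13 = \frac{41}{253} \cdot 13 = \frac{533}{253}$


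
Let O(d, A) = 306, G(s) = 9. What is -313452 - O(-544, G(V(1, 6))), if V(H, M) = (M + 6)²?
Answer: -313758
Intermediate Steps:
V(H, M) = (6 + M)²
-313452 - O(-544, G(V(1, 6))) = -313452 - 1*306 = -313452 - 306 = -313758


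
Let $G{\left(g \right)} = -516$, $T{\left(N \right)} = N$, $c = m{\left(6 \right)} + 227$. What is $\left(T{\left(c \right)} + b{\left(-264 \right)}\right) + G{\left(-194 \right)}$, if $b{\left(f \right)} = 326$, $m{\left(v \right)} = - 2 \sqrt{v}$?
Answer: $37 - 2 \sqrt{6} \approx 32.101$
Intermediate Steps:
$c = 227 - 2 \sqrt{6}$ ($c = - 2 \sqrt{6} + 227 = 227 - 2 \sqrt{6} \approx 222.1$)
$\left(T{\left(c \right)} + b{\left(-264 \right)}\right) + G{\left(-194 \right)} = \left(\left(227 - 2 \sqrt{6}\right) + 326\right) - 516 = \left(553 - 2 \sqrt{6}\right) - 516 = 37 - 2 \sqrt{6}$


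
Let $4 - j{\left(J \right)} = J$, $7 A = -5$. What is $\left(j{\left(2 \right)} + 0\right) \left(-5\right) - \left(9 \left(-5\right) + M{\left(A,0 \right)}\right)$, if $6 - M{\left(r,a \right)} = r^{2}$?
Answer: $\frac{1446}{49} \approx 29.51$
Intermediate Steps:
$A = - \frac{5}{7}$ ($A = \frac{1}{7} \left(-5\right) = - \frac{5}{7} \approx -0.71429$)
$M{\left(r,a \right)} = 6 - r^{2}$
$j{\left(J \right)} = 4 - J$
$\left(j{\left(2 \right)} + 0\right) \left(-5\right) - \left(9 \left(-5\right) + M{\left(A,0 \right)}\right) = \left(\left(4 - 2\right) + 0\right) \left(-5\right) - \left(9 \left(-5\right) + \left(6 - \left(- \frac{5}{7}\right)^{2}\right)\right) = \left(\left(4 - 2\right) + 0\right) \left(-5\right) - \left(-45 + \left(6 - \frac{25}{49}\right)\right) = \left(2 + 0\right) \left(-5\right) - \left(-45 + \left(6 - \frac{25}{49}\right)\right) = 2 \left(-5\right) - \left(-45 + \frac{269}{49}\right) = -10 - - \frac{1936}{49} = -10 + \frac{1936}{49} = \frac{1446}{49}$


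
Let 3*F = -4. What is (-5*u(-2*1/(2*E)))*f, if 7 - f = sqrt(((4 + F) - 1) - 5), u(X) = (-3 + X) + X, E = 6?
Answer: 350/3 - 50*I*sqrt(30)/9 ≈ 116.67 - 30.429*I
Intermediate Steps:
F = -4/3 (F = (1/3)*(-4) = -4/3 ≈ -1.3333)
u(X) = -3 + 2*X
f = 7 - I*sqrt(30)/3 (f = 7 - sqrt(((4 - 4/3) - 1) - 5) = 7 - sqrt((8/3 - 1) - 5) = 7 - sqrt(5/3 - 5) = 7 - sqrt(-10/3) = 7 - I*sqrt(30)/3 ≈ 7.0 - 1.8257*I)
(-5*u(-2*1/(2*E)))*f = (-5*(-3 + 2*(-2/(2*6))))*(7 - I*sqrt(30)/3) = (-5*(-3 + 2*(-2/12)))*(7 - I*sqrt(30)/3) = (-5*(-3 + 2*(-2*1/12)))*(7 - I*sqrt(30)/3) = (-5*(-3 + 2*(-1/6)))*(7 - I*sqrt(30)/3) = (-5*(-3 - 1/3))*(7 - I*sqrt(30)/3) = (-5*(-10/3))*(7 - I*sqrt(30)/3) = 50*(7 - I*sqrt(30)/3)/3 = 350/3 - 50*I*sqrt(30)/9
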